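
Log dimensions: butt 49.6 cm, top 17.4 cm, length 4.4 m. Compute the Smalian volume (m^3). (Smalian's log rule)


Smalian: V = (A1 + A2)/2 * L,  A = pi*(D/200)^2
A1 = pi*(49.6/200)^2 = 0.193221 m^2
A2 = pi*(17.4/200)^2 = 0.023779 m^2
V = (0.193221+0.023779)/2*4.4 = 0.4774 m^3

0.4774


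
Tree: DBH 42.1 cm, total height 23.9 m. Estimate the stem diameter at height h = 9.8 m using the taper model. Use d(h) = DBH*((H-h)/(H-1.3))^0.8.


Taper: d(h) = DBH * ((H - h) / (H - 1.3))^0.8
Numerator = H - h = 23.9 - 9.8 = 14.1 m
Denominator = H - 1.3 = 23.9 - 1.3 = 22.6 m
Ratio = 14.1 / 22.6 = 0.62389
d = 42.1 * 0.62389^0.8 = 28.9 cm

28.9


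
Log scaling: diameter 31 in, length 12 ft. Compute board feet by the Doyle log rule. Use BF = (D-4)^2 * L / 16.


Doyle: BF = (D - 4)^2 * L / 16
Adjusted diameter = 31 - 4 = 27 in
(D-4)^2 = 27^2 = 729
BF = 729 * 12 / 16 = 547 BF

547


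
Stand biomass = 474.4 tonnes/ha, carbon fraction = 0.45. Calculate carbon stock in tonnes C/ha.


Formula: Carbon Stock = Biomass * Carbon Fraction
C = 474.4 t/ha * 0.45
C = 213.5 t C/ha

213.5


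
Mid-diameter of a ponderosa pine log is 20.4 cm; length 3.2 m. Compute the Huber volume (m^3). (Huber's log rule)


Huber: V = Am * L,  Am = pi*(Dm/200)^2
Am = pi*(20.4/200)^2 = 0.032685 m^2
V = 0.032685*3.2 = 0.1046 m^3

0.1046


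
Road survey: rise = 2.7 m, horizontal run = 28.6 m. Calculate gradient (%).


Formula: Gradient = rise / run * 100
Gradient = 2.7 / 28.6 * 100 = 9.4%

9.4


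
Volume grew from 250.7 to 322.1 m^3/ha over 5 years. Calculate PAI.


Formula: PAI = (V_T2 - V_T1) / (T2 - T1)
Volume increment = 322.1 - 250.7 = 71.4 m^3/ha
PAI = 71.4 / 5 = 14.28 m^3/ha/year

14.28


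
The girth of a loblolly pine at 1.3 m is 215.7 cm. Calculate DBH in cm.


Formula: DBH = C / pi
DBH = 215.7 / pi
pi = 3.14159...
DBH = 68.7 cm

68.7


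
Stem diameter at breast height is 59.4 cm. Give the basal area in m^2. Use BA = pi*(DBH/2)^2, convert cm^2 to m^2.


Formula: BA = pi * (DBH/2)^2 / 10000  (cm^2 to m^2)
Radius = DBH/2 = 59.4/2 = 29.7 cm
BA = pi * 29.7^2 / 10000
   = 2771.1675 cm^2 / 10000
   = 0.2771 m^2

0.2771


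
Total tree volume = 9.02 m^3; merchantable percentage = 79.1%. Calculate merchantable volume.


Formula: MV = V_total * (merchantable_pct / 100)
Merchantable fraction = 79.1% / 100 = 0.791
MV = 9.02 m^3 * 0.791 = 7.135 m^3

7.135


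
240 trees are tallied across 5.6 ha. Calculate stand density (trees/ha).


Formula: Stand Density = N_trees / Area_ha
Density = 240 trees / 5.6 ha
Density = 43 trees/ha

43


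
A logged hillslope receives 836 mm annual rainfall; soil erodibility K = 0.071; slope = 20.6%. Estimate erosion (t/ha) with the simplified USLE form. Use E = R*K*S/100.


Formula: E = R * K * S / 100  (simplified USLE)
R * K = 836 * 0.071 = 59.356
E = 59.356 * 20.6 / 100 = 12.23 t/ha

12.23


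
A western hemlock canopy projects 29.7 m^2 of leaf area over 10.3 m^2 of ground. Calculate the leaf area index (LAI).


Formula: LAI = total leaf area / ground area  (dimensionless)
LAI = 29.7 m^2 / 10.3 m^2
LAI = 2.88

2.88


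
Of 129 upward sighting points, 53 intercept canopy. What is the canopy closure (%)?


Formula: Canopy closure = covered points / total points * 100
Closure = 53 / 129 * 100
Closure = 0.4109 * 100 = 41.1%

41.1


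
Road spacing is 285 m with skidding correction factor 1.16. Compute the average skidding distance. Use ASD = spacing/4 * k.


Formula: ASD = (spacing / 4) * correction
Uncorrected distance = spacing / 4 = 285 / 4 = 71.25 m
ASD = 71.25 * 1.16 = 83 m

83


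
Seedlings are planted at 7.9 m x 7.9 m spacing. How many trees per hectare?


Formula: TPH = 10000 m^2/ha / (spacing_x * spacing_y)
Area per tree = 7.9 m * 7.9 m = 62.41 m^2
TPH = 10000 / 62.41 = 160 trees/ha

160


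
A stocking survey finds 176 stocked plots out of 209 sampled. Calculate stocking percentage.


Formula: Stocking % = stocked plots / total plots * 100
Stocking = 176 / 209 * 100
Stocking = 0.8421 * 100 = 84.2%

84.2


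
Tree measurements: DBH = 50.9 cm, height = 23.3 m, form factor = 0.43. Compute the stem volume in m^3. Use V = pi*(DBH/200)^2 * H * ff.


Formula: V = pi * (DBH/200)^2 * H * ff
Radius = DBH/200 = 50.9/200 = 0.2545 m
Radius^2 = 0.2545^2 = 0.06477025 m^2
V = pi * 0.06477025 * 23.3 * 0.43
V = 2.039 m^3

2.039


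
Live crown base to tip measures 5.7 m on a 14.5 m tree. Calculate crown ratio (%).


Formula: Crown Ratio = (Crown Length / Total Height) * 100
CR = (5.7 m / 14.5 m) * 100
CR = 0.3931 * 100 = 39.3%

39.3


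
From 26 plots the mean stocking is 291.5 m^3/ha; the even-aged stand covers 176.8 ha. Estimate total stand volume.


Formula: Total Volume = Mean Volume per ha * Total Area
Total Volume = 291.5 m^3/ha * 176.8 ha
Total Volume = 51537 m^3

51537


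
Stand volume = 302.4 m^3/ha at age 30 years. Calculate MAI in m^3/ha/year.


Formula: MAI = Total Volume / Stand Age
MAI = 302.4 m^3/ha / 30 years
MAI = 10.08 m^3/ha/year

10.08


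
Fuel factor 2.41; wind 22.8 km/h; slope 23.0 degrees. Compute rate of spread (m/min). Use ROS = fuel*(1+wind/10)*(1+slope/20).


Formula: ROS = fuel * (1 + wind/10) * (1 + slope/20)
Wind factor = 1 + 22.8/10 = 3.28
Slope factor = 1 + 23.0/20 = 2.15
ROS = 2.41 * 3.28 * 2.15 = 17.0 m/min

17.0


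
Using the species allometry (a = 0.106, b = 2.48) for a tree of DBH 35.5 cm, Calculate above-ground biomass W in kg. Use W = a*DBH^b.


Formula: W = a * DBH^b  (allometric power law)
DBH^b = 35.5^2.48 = 6991.4349
W = 0.106 * 6991.4349 = 741.1 kg

741.1


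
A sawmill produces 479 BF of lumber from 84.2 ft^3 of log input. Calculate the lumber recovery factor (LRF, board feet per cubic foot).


Formula: LRF = Lumber Output (BF) / Log Input (ft^3)
LRF = 479 BF / 84.2 ft^3
LRF = 5.69 BF/ft^3

5.69


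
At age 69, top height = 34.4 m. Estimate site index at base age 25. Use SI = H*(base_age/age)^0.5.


Formula: SI = H_dom * (base_age / age)^0.5
Age ratio = 25 / 69 = 0.36232
sqrt(age_ratio) = 0.60193
SI = 34.4 * 0.60193 = 20.7 m

20.7


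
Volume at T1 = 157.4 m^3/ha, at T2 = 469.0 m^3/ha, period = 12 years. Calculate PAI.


Formula: PAI = (V_T2 - V_T1) / (T2 - T1)
Volume increment = 469.0 - 157.4 = 311.6 m^3/ha
PAI = 311.6 / 12 = 25.97 m^3/ha/year

25.97


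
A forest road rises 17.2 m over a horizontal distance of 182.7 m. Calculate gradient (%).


Formula: Gradient = rise / run * 100
Gradient = 17.2 / 182.7 * 100 = 9.4%

9.4


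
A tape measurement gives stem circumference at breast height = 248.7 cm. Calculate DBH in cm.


Formula: DBH = C / pi
DBH = 248.7 / pi
pi = 3.14159...
DBH = 79.2 cm

79.2


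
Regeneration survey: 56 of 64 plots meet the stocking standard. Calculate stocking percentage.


Formula: Stocking % = stocked plots / total plots * 100
Stocking = 56 / 64 * 100
Stocking = 0.875 * 100 = 87.5%

87.5


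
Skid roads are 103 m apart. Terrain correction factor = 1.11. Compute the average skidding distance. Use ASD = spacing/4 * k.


Formula: ASD = (spacing / 4) * correction
Uncorrected distance = spacing / 4 = 103 / 4 = 25.75 m
ASD = 25.75 * 1.11 = 29 m

29


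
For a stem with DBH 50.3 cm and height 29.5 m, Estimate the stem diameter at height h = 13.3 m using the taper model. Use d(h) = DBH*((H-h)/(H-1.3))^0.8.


Taper: d(h) = DBH * ((H - h) / (H - 1.3))^0.8
Numerator = H - h = 29.5 - 13.3 = 16.2 m
Denominator = H - 1.3 = 29.5 - 1.3 = 28.2 m
Ratio = 16.2 / 28.2 = 0.57447
d = 50.3 * 0.57447^0.8 = 32.3 cm

32.3


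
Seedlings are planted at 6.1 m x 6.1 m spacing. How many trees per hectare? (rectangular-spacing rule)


Formula: TPH = 10000 m^2/ha / (spacing_x * spacing_y)
Area per tree = 6.1 m * 6.1 m = 37.21 m^2
TPH = 10000 / 37.21 = 269 trees/ha

269


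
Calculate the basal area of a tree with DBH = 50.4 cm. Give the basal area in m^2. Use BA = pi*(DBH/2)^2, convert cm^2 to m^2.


Formula: BA = pi * (DBH/2)^2 / 10000  (cm^2 to m^2)
Radius = DBH/2 = 50.4/2 = 25.2 cm
BA = pi * 25.2^2 / 10000
   = 1995.037 cm^2 / 10000
   = 0.1995 m^2

0.1995


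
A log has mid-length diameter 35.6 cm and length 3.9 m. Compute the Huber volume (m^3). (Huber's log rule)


Huber: V = Am * L,  Am = pi*(Dm/200)^2
Am = pi*(35.6/200)^2 = 0.099538 m^2
V = 0.099538*3.9 = 0.3882 m^3

0.3882


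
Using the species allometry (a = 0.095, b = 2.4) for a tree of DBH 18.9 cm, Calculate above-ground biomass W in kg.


Formula: W = a * DBH^b  (allometric power law)
DBH^b = 18.9^2.4 = 1157.4662
W = 0.095 * 1157.4662 = 110.0 kg

110.0


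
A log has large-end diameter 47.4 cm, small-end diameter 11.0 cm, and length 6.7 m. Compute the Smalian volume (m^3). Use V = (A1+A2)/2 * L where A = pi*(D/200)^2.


Smalian: V = (A1 + A2)/2 * L,  A = pi*(D/200)^2
A1 = pi*(47.4/200)^2 = 0.17646 m^2
A2 = pi*(11.0/200)^2 = 0.009503 m^2
V = (0.17646+0.009503)/2*6.7 = 0.623 m^3

0.623


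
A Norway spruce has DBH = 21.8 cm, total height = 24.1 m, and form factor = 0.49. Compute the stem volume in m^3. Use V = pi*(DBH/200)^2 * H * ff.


Formula: V = pi * (DBH/200)^2 * H * ff
Radius = DBH/200 = 21.8/200 = 0.109 m
Radius^2 = 0.109^2 = 0.011881 m^2
V = pi * 0.011881 * 24.1 * 0.49
V = 0.441 m^3

0.441


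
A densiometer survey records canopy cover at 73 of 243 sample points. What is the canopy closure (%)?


Formula: Canopy closure = covered points / total points * 100
Closure = 73 / 243 * 100
Closure = 0.3004 * 100 = 30.0%

30.0


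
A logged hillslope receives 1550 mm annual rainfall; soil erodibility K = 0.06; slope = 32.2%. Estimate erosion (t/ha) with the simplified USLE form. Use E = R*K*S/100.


Formula: E = R * K * S / 100  (simplified USLE)
R * K = 1550 * 0.06 = 93.0
E = 93.0 * 32.2 / 100 = 29.95 t/ha

29.95


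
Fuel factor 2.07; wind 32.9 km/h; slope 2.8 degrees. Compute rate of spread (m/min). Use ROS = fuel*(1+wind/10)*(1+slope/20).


Formula: ROS = fuel * (1 + wind/10) * (1 + slope/20)
Wind factor = 1 + 32.9/10 = 4.29
Slope factor = 1 + 2.8/20 = 1.14
ROS = 2.07 * 4.29 * 1.14 = 10.12 m/min

10.12


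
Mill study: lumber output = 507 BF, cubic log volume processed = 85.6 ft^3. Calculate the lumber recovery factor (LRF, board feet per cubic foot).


Formula: LRF = Lumber Output (BF) / Log Input (ft^3)
LRF = 507 BF / 85.6 ft^3
LRF = 5.92 BF/ft^3

5.92


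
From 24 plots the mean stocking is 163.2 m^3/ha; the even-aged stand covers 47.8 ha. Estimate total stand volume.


Formula: Total Volume = Mean Volume per ha * Total Area
Total Volume = 163.2 m^3/ha * 47.8 ha
Total Volume = 7801 m^3

7801


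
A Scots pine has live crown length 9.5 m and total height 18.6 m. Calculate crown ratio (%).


Formula: Crown Ratio = (Crown Length / Total Height) * 100
CR = (9.5 m / 18.6 m) * 100
CR = 0.5108 * 100 = 51.1%

51.1


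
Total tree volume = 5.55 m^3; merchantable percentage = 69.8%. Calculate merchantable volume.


Formula: MV = V_total * (merchantable_pct / 100)
Merchantable fraction = 69.8% / 100 = 0.698
MV = 5.55 m^3 * 0.698 = 3.874 m^3

3.874


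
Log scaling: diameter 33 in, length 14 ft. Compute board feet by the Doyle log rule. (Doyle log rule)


Doyle: BF = (D - 4)^2 * L / 16
Adjusted diameter = 33 - 4 = 29 in
(D-4)^2 = 29^2 = 841
BF = 841 * 14 / 16 = 736 BF

736


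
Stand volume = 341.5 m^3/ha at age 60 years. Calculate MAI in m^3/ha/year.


Formula: MAI = Total Volume / Stand Age
MAI = 341.5 m^3/ha / 60 years
MAI = 5.69 m^3/ha/year

5.69


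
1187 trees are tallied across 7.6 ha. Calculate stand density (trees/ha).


Formula: Stand Density = N_trees / Area_ha
Density = 1187 trees / 7.6 ha
Density = 156 trees/ha

156


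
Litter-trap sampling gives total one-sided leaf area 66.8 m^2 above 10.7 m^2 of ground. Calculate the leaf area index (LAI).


Formula: LAI = total leaf area / ground area  (dimensionless)
LAI = 66.8 m^2 / 10.7 m^2
LAI = 6.24

6.24


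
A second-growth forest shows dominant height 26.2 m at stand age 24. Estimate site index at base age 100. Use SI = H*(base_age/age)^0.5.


Formula: SI = H_dom * (base_age / age)^0.5
Age ratio = 100 / 24 = 4.16667
sqrt(age_ratio) = 2.04124
SI = 26.2 * 2.04124 = 53.5 m

53.5


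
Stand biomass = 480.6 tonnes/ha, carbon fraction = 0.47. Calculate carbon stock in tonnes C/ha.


Formula: Carbon Stock = Biomass * Carbon Fraction
C = 480.6 t/ha * 0.47
C = 225.9 t C/ha

225.9


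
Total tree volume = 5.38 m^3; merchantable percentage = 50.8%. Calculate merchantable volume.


Formula: MV = V_total * (merchantable_pct / 100)
Merchantable fraction = 50.8% / 100 = 0.508
MV = 5.38 m^3 * 0.508 = 2.733 m^3

2.733


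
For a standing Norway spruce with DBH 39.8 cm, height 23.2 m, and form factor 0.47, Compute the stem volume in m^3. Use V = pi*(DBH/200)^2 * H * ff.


Formula: V = pi * (DBH/200)^2 * H * ff
Radius = DBH/200 = 39.8/200 = 0.199 m
Radius^2 = 0.199^2 = 0.039601 m^2
V = pi * 0.039601 * 23.2 * 0.47
V = 1.357 m^3

1.357


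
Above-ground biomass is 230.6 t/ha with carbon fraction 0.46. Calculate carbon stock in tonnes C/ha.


Formula: Carbon Stock = Biomass * Carbon Fraction
C = 230.6 t/ha * 0.46
C = 106.1 t C/ha

106.1


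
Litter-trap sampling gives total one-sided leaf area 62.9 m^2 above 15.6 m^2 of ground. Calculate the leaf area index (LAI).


Formula: LAI = total leaf area / ground area  (dimensionless)
LAI = 62.9 m^2 / 15.6 m^2
LAI = 4.03

4.03


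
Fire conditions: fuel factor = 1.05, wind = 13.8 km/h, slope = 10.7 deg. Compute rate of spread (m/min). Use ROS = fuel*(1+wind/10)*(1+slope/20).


Formula: ROS = fuel * (1 + wind/10) * (1 + slope/20)
Wind factor = 1 + 13.8/10 = 2.38
Slope factor = 1 + 10.7/20 = 1.535
ROS = 1.05 * 2.38 * 1.535 = 3.84 m/min

3.84


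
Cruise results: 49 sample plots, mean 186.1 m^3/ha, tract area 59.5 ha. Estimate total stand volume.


Formula: Total Volume = Mean Volume per ha * Total Area
Total Volume = 186.1 m^3/ha * 59.5 ha
Total Volume = 11073 m^3

11073


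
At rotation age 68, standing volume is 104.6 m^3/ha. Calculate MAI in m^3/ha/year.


Formula: MAI = Total Volume / Stand Age
MAI = 104.6 m^3/ha / 68 years
MAI = 1.54 m^3/ha/year

1.54


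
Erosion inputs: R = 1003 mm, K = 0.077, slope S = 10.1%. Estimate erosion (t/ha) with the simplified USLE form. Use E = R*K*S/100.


Formula: E = R * K * S / 100  (simplified USLE)
R * K = 1003 * 0.077 = 77.231
E = 77.231 * 10.1 / 100 = 7.8 t/ha

7.8


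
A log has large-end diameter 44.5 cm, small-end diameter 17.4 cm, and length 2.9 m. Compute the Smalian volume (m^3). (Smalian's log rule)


Smalian: V = (A1 + A2)/2 * L,  A = pi*(D/200)^2
A1 = pi*(44.5/200)^2 = 0.155528 m^2
A2 = pi*(17.4/200)^2 = 0.023779 m^2
V = (0.155528+0.023779)/2*2.9 = 0.26 m^3

0.26


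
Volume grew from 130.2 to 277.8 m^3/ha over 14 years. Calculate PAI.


Formula: PAI = (V_T2 - V_T1) / (T2 - T1)
Volume increment = 277.8 - 130.2 = 147.6 m^3/ha
PAI = 147.6 / 14 = 10.54 m^3/ha/year

10.54


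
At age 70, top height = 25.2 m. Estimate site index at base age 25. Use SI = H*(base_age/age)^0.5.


Formula: SI = H_dom * (base_age / age)^0.5
Age ratio = 25 / 70 = 0.35714
sqrt(age_ratio) = 0.59761
SI = 25.2 * 0.59761 = 15.1 m

15.1


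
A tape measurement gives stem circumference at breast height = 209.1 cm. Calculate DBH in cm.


Formula: DBH = C / pi
DBH = 209.1 / pi
pi = 3.14159...
DBH = 66.6 cm

66.6


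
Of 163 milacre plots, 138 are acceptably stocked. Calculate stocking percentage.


Formula: Stocking % = stocked plots / total plots * 100
Stocking = 138 / 163 * 100
Stocking = 0.8466 * 100 = 84.7%

84.7


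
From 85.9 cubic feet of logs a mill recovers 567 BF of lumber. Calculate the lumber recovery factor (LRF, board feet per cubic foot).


Formula: LRF = Lumber Output (BF) / Log Input (ft^3)
LRF = 567 BF / 85.9 ft^3
LRF = 6.6 BF/ft^3

6.6


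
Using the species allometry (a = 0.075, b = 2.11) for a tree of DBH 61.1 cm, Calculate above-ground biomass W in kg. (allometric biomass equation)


Formula: W = a * DBH^b  (allometric power law)
DBH^b = 61.1^2.11 = 5868.7682
W = 0.075 * 5868.7682 = 440.2 kg

440.2


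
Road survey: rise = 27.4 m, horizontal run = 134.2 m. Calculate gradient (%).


Formula: Gradient = rise / run * 100
Gradient = 27.4 / 134.2 * 100 = 20.4%

20.4


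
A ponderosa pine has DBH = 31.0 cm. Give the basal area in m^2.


Formula: BA = pi * (DBH/2)^2 / 10000  (cm^2 to m^2)
Radius = DBH/2 = 31.0/2 = 15.5 cm
BA = pi * 15.5^2 / 10000
   = 754.7676 cm^2 / 10000
   = 0.0755 m^2

0.0755


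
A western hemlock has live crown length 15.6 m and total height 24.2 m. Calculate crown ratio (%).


Formula: Crown Ratio = (Crown Length / Total Height) * 100
CR = (15.6 m / 24.2 m) * 100
CR = 0.6446 * 100 = 64.5%

64.5


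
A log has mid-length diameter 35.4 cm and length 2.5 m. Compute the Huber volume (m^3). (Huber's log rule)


Huber: V = Am * L,  Am = pi*(Dm/200)^2
Am = pi*(35.4/200)^2 = 0.098423 m^2
V = 0.098423*2.5 = 0.2461 m^3

0.2461


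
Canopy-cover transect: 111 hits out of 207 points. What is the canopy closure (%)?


Formula: Canopy closure = covered points / total points * 100
Closure = 111 / 207 * 100
Closure = 0.5362 * 100 = 53.6%

53.6


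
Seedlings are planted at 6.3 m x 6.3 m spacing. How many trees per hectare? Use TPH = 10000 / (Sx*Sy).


Formula: TPH = 10000 m^2/ha / (spacing_x * spacing_y)
Area per tree = 6.3 m * 6.3 m = 39.69 m^2
TPH = 10000 / 39.69 = 252 trees/ha

252


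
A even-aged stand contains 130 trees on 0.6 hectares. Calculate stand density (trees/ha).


Formula: Stand Density = N_trees / Area_ha
Density = 130 trees / 0.6 ha
Density = 217 trees/ha

217


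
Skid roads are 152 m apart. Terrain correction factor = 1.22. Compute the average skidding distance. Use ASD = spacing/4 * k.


Formula: ASD = (spacing / 4) * correction
Uncorrected distance = spacing / 4 = 152 / 4 = 38 m
ASD = 38 * 1.22 = 46 m

46


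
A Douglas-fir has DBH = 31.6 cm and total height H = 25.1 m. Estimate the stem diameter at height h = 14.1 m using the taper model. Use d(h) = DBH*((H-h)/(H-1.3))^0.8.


Taper: d(h) = DBH * ((H - h) / (H - 1.3))^0.8
Numerator = H - h = 25.1 - 14.1 = 11.0 m
Denominator = H - 1.3 = 25.1 - 1.3 = 23.8 m
Ratio = 11.0 / 23.8 = 0.46218
d = 31.6 * 0.46218^0.8 = 17.0 cm

17.0


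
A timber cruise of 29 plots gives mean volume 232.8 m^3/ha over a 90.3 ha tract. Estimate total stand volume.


Formula: Total Volume = Mean Volume per ha * Total Area
Total Volume = 232.8 m^3/ha * 90.3 ha
Total Volume = 21022 m^3

21022


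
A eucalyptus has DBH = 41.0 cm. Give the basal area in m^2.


Formula: BA = pi * (DBH/2)^2 / 10000  (cm^2 to m^2)
Radius = DBH/2 = 41.0/2 = 20.5 cm
BA = pi * 20.5^2 / 10000
   = 1320.2543 cm^2 / 10000
   = 0.132 m^2

0.132


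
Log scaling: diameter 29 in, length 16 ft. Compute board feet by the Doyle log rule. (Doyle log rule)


Doyle: BF = (D - 4)^2 * L / 16
Adjusted diameter = 29 - 4 = 25 in
(D-4)^2 = 25^2 = 625
BF = 625 * 16 / 16 = 625 BF

625


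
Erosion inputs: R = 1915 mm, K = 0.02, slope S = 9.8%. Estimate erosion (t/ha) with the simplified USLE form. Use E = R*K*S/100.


Formula: E = R * K * S / 100  (simplified USLE)
R * K = 1915 * 0.02 = 38.3
E = 38.3 * 9.8 / 100 = 3.75 t/ha

3.75


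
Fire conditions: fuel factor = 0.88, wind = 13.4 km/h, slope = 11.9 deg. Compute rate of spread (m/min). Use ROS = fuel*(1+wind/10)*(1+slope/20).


Formula: ROS = fuel * (1 + wind/10) * (1 + slope/20)
Wind factor = 1 + 13.4/10 = 2.34
Slope factor = 1 + 11.9/20 = 1.595
ROS = 0.88 * 2.34 * 1.595 = 3.28 m/min

3.28


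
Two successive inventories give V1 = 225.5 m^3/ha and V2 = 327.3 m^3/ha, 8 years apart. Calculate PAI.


Formula: PAI = (V_T2 - V_T1) / (T2 - T1)
Volume increment = 327.3 - 225.5 = 101.8 m^3/ha
PAI = 101.8 / 8 = 12.73 m^3/ha/year

12.73


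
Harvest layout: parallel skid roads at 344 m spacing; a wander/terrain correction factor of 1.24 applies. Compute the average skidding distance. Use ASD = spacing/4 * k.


Formula: ASD = (spacing / 4) * correction
Uncorrected distance = spacing / 4 = 344 / 4 = 86 m
ASD = 86 * 1.24 = 107 m

107


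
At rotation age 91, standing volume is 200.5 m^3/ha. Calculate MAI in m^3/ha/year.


Formula: MAI = Total Volume / Stand Age
MAI = 200.5 m^3/ha / 91 years
MAI = 2.2 m^3/ha/year

2.2


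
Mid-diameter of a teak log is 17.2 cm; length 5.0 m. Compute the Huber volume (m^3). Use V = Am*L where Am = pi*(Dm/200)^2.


Huber: V = Am * L,  Am = pi*(Dm/200)^2
Am = pi*(17.2/200)^2 = 0.023235 m^2
V = 0.023235*5.0 = 0.1162 m^3

0.1162


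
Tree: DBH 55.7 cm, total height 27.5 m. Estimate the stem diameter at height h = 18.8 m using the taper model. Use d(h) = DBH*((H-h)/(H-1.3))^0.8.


Taper: d(h) = DBH * ((H - h) / (H - 1.3))^0.8
Numerator = H - h = 27.5 - 18.8 = 8.7 m
Denominator = H - 1.3 = 27.5 - 1.3 = 26.2 m
Ratio = 8.7 / 26.2 = 0.33206
d = 55.7 * 0.33206^0.8 = 23.1 cm

23.1


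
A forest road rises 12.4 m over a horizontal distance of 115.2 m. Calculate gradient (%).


Formula: Gradient = rise / run * 100
Gradient = 12.4 / 115.2 * 100 = 10.8%

10.8


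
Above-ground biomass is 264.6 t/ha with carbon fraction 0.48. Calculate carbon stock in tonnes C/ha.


Formula: Carbon Stock = Biomass * Carbon Fraction
C = 264.6 t/ha * 0.48
C = 127.0 t C/ha

127.0


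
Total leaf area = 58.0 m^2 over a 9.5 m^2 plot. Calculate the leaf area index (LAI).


Formula: LAI = total leaf area / ground area  (dimensionless)
LAI = 58.0 m^2 / 9.5 m^2
LAI = 6.11

6.11


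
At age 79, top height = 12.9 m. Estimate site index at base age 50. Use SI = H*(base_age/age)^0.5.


Formula: SI = H_dom * (base_age / age)^0.5
Age ratio = 50 / 79 = 0.63291
sqrt(age_ratio) = 0.79556
SI = 12.9 * 0.79556 = 10.3 m

10.3


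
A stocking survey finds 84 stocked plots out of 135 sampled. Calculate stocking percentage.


Formula: Stocking % = stocked plots / total plots * 100
Stocking = 84 / 135 * 100
Stocking = 0.6222 * 100 = 62.2%

62.2


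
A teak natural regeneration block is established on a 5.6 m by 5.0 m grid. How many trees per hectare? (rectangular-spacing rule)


Formula: TPH = 10000 m^2/ha / (spacing_x * spacing_y)
Area per tree = 5.6 m * 5.0 m = 28.0 m^2
TPH = 10000 / 28.0 = 357 trees/ha

357


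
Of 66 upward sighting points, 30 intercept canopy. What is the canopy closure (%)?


Formula: Canopy closure = covered points / total points * 100
Closure = 30 / 66 * 100
Closure = 0.4545 * 100 = 45.5%

45.5


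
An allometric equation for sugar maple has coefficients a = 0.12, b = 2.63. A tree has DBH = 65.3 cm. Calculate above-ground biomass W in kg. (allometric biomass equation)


Formula: W = a * DBH^b  (allometric power law)
DBH^b = 65.3^2.63 = 59322.8035
W = 0.12 * 59322.8035 = 7118.7 kg

7118.7


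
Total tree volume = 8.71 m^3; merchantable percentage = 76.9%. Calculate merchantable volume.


Formula: MV = V_total * (merchantable_pct / 100)
Merchantable fraction = 76.9% / 100 = 0.769
MV = 8.71 m^3 * 0.769 = 6.698 m^3

6.698


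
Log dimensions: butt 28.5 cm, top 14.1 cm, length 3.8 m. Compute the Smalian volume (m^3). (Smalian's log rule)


Smalian: V = (A1 + A2)/2 * L,  A = pi*(D/200)^2
A1 = pi*(28.5/200)^2 = 0.063794 m^2
A2 = pi*(14.1/200)^2 = 0.015615 m^2
V = (0.063794+0.015615)/2*3.8 = 0.1509 m^3

0.1509


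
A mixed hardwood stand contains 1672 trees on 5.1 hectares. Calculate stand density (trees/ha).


Formula: Stand Density = N_trees / Area_ha
Density = 1672 trees / 5.1 ha
Density = 328 trees/ha

328


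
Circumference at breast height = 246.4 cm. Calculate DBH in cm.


Formula: DBH = C / pi
DBH = 246.4 / pi
pi = 3.14159...
DBH = 78.4 cm

78.4


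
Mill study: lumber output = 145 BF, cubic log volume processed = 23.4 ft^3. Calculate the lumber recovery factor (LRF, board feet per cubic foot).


Formula: LRF = Lumber Output (BF) / Log Input (ft^3)
LRF = 145 BF / 23.4 ft^3
LRF = 6.2 BF/ft^3

6.2


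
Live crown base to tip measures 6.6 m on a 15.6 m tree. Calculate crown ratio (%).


Formula: Crown Ratio = (Crown Length / Total Height) * 100
CR = (6.6 m / 15.6 m) * 100
CR = 0.4231 * 100 = 42.3%

42.3


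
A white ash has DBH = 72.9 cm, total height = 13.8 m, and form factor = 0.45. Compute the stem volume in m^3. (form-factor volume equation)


Formula: V = pi * (DBH/200)^2 * H * ff
Radius = DBH/200 = 72.9/200 = 0.3645 m
Radius^2 = 0.3645^2 = 0.13286025 m^2
V = pi * 0.13286025 * 13.8 * 0.45
V = 2.592 m^3

2.592


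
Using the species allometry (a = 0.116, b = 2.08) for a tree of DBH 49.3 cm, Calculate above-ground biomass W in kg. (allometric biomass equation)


Formula: W = a * DBH^b  (allometric power law)
DBH^b = 49.3^2.08 = 3319.8739
W = 0.116 * 3319.8739 = 385.1 kg

385.1


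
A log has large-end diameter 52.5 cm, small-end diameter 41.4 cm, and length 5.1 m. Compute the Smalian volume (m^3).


Smalian: V = (A1 + A2)/2 * L,  A = pi*(D/200)^2
A1 = pi*(52.5/200)^2 = 0.216475 m^2
A2 = pi*(41.4/200)^2 = 0.134614 m^2
V = (0.216475+0.134614)/2*5.1 = 0.8953 m^3

0.8953


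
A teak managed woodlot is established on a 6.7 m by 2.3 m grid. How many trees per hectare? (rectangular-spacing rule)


Formula: TPH = 10000 m^2/ha / (spacing_x * spacing_y)
Area per tree = 6.7 m * 2.3 m = 15.41 m^2
TPH = 10000 / 15.41 = 649 trees/ha

649


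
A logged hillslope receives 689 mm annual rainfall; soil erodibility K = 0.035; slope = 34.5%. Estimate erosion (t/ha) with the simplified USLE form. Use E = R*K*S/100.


Formula: E = R * K * S / 100  (simplified USLE)
R * K = 689 * 0.035 = 24.115
E = 24.115 * 34.5 / 100 = 8.32 t/ha

8.32


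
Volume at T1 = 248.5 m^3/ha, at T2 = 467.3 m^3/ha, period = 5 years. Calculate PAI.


Formula: PAI = (V_T2 - V_T1) / (T2 - T1)
Volume increment = 467.3 - 248.5 = 218.8 m^3/ha
PAI = 218.8 / 5 = 43.76 m^3/ha/year

43.76


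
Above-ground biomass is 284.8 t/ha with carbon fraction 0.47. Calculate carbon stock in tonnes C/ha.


Formula: Carbon Stock = Biomass * Carbon Fraction
C = 284.8 t/ha * 0.47
C = 133.9 t C/ha

133.9


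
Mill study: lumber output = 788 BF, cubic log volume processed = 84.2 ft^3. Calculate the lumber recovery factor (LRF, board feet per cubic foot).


Formula: LRF = Lumber Output (BF) / Log Input (ft^3)
LRF = 788 BF / 84.2 ft^3
LRF = 9.36 BF/ft^3

9.36


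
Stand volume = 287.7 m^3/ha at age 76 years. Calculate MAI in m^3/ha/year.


Formula: MAI = Total Volume / Stand Age
MAI = 287.7 m^3/ha / 76 years
MAI = 3.79 m^3/ha/year

3.79


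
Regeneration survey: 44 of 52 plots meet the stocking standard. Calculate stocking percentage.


Formula: Stocking % = stocked plots / total plots * 100
Stocking = 44 / 52 * 100
Stocking = 0.8462 * 100 = 84.6%

84.6


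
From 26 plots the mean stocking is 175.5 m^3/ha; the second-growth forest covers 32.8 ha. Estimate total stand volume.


Formula: Total Volume = Mean Volume per ha * Total Area
Total Volume = 175.5 m^3/ha * 32.8 ha
Total Volume = 5756 m^3

5756


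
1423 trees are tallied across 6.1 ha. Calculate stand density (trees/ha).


Formula: Stand Density = N_trees / Area_ha
Density = 1423 trees / 6.1 ha
Density = 233 trees/ha

233


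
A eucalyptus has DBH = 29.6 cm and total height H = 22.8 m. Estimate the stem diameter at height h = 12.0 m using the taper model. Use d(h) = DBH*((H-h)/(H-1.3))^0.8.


Taper: d(h) = DBH * ((H - h) / (H - 1.3))^0.8
Numerator = H - h = 22.8 - 12.0 = 10.8 m
Denominator = H - 1.3 = 22.8 - 1.3 = 21.5 m
Ratio = 10.8 / 21.5 = 0.50233
d = 29.6 * 0.50233^0.8 = 17.1 cm

17.1


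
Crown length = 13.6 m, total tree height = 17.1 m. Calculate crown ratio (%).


Formula: Crown Ratio = (Crown Length / Total Height) * 100
CR = (13.6 m / 17.1 m) * 100
CR = 0.7953 * 100 = 79.5%

79.5


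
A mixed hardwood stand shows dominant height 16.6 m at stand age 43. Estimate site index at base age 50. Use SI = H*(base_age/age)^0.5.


Formula: SI = H_dom * (base_age / age)^0.5
Age ratio = 50 / 43 = 1.16279
sqrt(age_ratio) = 1.07833
SI = 16.6 * 1.07833 = 17.9 m

17.9


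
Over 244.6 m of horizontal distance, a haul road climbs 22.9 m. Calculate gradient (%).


Formula: Gradient = rise / run * 100
Gradient = 22.9 / 244.6 * 100 = 9.4%

9.4


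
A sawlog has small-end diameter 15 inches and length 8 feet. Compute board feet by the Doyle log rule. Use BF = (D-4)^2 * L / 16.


Doyle: BF = (D - 4)^2 * L / 16
Adjusted diameter = 15 - 4 = 11 in
(D-4)^2 = 11^2 = 121
BF = 121 * 8 / 16 = 61 BF

61


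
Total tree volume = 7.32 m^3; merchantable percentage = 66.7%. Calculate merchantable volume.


Formula: MV = V_total * (merchantable_pct / 100)
Merchantable fraction = 66.7% / 100 = 0.667
MV = 7.32 m^3 * 0.667 = 4.882 m^3

4.882


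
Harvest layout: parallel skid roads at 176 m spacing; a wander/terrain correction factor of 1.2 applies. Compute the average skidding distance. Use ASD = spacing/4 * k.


Formula: ASD = (spacing / 4) * correction
Uncorrected distance = spacing / 4 = 176 / 4 = 44 m
ASD = 44 * 1.2 = 53 m

53


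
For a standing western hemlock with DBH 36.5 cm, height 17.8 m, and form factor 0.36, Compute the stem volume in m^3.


Formula: V = pi * (DBH/200)^2 * H * ff
Radius = DBH/200 = 36.5/200 = 0.1825 m
Radius^2 = 0.1825^2 = 0.03330625 m^2
V = pi * 0.03330625 * 17.8 * 0.36
V = 0.67 m^3

0.67


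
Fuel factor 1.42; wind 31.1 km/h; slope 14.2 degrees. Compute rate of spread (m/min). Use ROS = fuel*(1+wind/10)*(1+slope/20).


Formula: ROS = fuel * (1 + wind/10) * (1 + slope/20)
Wind factor = 1 + 31.1/10 = 4.11
Slope factor = 1 + 14.2/20 = 1.71
ROS = 1.42 * 4.11 * 1.71 = 9.98 m/min

9.98


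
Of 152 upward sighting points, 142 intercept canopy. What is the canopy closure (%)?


Formula: Canopy closure = covered points / total points * 100
Closure = 142 / 152 * 100
Closure = 0.9342 * 100 = 93.4%

93.4


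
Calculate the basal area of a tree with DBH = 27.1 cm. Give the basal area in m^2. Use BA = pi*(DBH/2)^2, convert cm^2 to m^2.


Formula: BA = pi * (DBH/2)^2 / 10000  (cm^2 to m^2)
Radius = DBH/2 = 27.1/2 = 13.55 cm
BA = pi * 13.55^2 / 10000
   = 576.8043 cm^2 / 10000
   = 0.0577 m^2

0.0577


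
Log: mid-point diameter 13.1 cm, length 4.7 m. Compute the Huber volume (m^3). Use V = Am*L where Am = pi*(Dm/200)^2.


Huber: V = Am * L,  Am = pi*(Dm/200)^2
Am = pi*(13.1/200)^2 = 0.013478 m^2
V = 0.013478*4.7 = 0.0633 m^3

0.0633


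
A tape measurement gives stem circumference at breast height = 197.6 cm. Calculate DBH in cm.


Formula: DBH = C / pi
DBH = 197.6 / pi
pi = 3.14159...
DBH = 62.9 cm

62.9


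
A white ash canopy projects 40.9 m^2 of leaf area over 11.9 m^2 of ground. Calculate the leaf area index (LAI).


Formula: LAI = total leaf area / ground area  (dimensionless)
LAI = 40.9 m^2 / 11.9 m^2
LAI = 3.44

3.44


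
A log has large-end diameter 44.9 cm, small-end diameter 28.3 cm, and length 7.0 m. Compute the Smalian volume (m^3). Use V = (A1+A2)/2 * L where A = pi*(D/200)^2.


Smalian: V = (A1 + A2)/2 * L,  A = pi*(D/200)^2
A1 = pi*(44.9/200)^2 = 0.158337 m^2
A2 = pi*(28.3/200)^2 = 0.062902 m^2
V = (0.158337+0.062902)/2*7.0 = 0.7743 m^3

0.7743


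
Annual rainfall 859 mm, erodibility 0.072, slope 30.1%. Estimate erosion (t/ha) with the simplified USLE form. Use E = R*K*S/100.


Formula: E = R * K * S / 100  (simplified USLE)
R * K = 859 * 0.072 = 61.848
E = 61.848 * 30.1 / 100 = 18.62 t/ha

18.62


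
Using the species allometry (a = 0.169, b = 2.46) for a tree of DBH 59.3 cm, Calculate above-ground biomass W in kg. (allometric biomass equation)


Formula: W = a * DBH^b  (allometric power law)
DBH^b = 59.3^2.46 = 22999.2962
W = 0.169 * 22999.2962 = 3886.9 kg

3886.9


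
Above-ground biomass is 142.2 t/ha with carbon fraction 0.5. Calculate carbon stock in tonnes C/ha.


Formula: Carbon Stock = Biomass * Carbon Fraction
C = 142.2 t/ha * 0.5
C = 71.1 t C/ha

71.1


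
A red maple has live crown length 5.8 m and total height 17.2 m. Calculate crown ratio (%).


Formula: Crown Ratio = (Crown Length / Total Height) * 100
CR = (5.8 m / 17.2 m) * 100
CR = 0.3372 * 100 = 33.7%

33.7


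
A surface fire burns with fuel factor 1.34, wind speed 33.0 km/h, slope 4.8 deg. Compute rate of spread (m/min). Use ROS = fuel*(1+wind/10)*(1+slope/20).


Formula: ROS = fuel * (1 + wind/10) * (1 + slope/20)
Wind factor = 1 + 33.0/10 = 4.3
Slope factor = 1 + 4.8/20 = 1.24
ROS = 1.34 * 4.3 * 1.24 = 7.14 m/min

7.14


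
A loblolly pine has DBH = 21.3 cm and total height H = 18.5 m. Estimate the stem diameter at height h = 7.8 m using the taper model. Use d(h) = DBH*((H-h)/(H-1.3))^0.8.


Taper: d(h) = DBH * ((H - h) / (H - 1.3))^0.8
Numerator = H - h = 18.5 - 7.8 = 10.7 m
Denominator = H - 1.3 = 18.5 - 1.3 = 17.2 m
Ratio = 10.7 / 17.2 = 0.62209
d = 21.3 * 0.62209^0.8 = 14.6 cm

14.6


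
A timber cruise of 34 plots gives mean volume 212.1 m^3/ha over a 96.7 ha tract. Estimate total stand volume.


Formula: Total Volume = Mean Volume per ha * Total Area
Total Volume = 212.1 m^3/ha * 96.7 ha
Total Volume = 20510 m^3

20510


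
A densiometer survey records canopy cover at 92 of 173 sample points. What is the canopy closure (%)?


Formula: Canopy closure = covered points / total points * 100
Closure = 92 / 173 * 100
Closure = 0.5318 * 100 = 53.2%

53.2


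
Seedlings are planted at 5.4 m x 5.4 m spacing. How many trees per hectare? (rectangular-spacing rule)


Formula: TPH = 10000 m^2/ha / (spacing_x * spacing_y)
Area per tree = 5.4 m * 5.4 m = 29.16 m^2
TPH = 10000 / 29.16 = 343 trees/ha

343


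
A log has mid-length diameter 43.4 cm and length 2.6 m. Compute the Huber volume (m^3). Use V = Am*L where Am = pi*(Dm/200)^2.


Huber: V = Am * L,  Am = pi*(Dm/200)^2
Am = pi*(43.4/200)^2 = 0.147934 m^2
V = 0.147934*2.6 = 0.3846 m^3

0.3846


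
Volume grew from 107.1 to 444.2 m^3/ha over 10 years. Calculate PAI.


Formula: PAI = (V_T2 - V_T1) / (T2 - T1)
Volume increment = 444.2 - 107.1 = 337.1 m^3/ha
PAI = 337.1 / 10 = 33.71 m^3/ha/year

33.71


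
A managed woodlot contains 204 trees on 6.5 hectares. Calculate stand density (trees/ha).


Formula: Stand Density = N_trees / Area_ha
Density = 204 trees / 6.5 ha
Density = 31 trees/ha

31


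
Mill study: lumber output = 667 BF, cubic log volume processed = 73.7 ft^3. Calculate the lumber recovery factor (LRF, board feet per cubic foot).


Formula: LRF = Lumber Output (BF) / Log Input (ft^3)
LRF = 667 BF / 73.7 ft^3
LRF = 9.05 BF/ft^3

9.05


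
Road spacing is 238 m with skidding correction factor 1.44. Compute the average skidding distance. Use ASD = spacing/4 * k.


Formula: ASD = (spacing / 4) * correction
Uncorrected distance = spacing / 4 = 238 / 4 = 59.5 m
ASD = 59.5 * 1.44 = 86 m

86


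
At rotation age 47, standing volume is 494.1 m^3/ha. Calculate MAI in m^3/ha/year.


Formula: MAI = Total Volume / Stand Age
MAI = 494.1 m^3/ha / 47 years
MAI = 10.51 m^3/ha/year

10.51


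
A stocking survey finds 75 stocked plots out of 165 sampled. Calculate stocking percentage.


Formula: Stocking % = stocked plots / total plots * 100
Stocking = 75 / 165 * 100
Stocking = 0.4545 * 100 = 45.5%

45.5


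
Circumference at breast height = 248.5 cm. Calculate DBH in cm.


Formula: DBH = C / pi
DBH = 248.5 / pi
pi = 3.14159...
DBH = 79.1 cm

79.1


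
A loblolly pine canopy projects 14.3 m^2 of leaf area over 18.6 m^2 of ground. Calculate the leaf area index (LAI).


Formula: LAI = total leaf area / ground area  (dimensionless)
LAI = 14.3 m^2 / 18.6 m^2
LAI = 0.77

0.77


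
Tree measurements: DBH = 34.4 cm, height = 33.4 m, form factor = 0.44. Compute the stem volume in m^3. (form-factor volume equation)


Formula: V = pi * (DBH/200)^2 * H * ff
Radius = DBH/200 = 34.4/200 = 0.172 m
Radius^2 = 0.172^2 = 0.029584 m^2
V = pi * 0.029584 * 33.4 * 0.44
V = 1.366 m^3

1.366


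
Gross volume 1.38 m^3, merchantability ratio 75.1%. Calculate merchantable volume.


Formula: MV = V_total * (merchantable_pct / 100)
Merchantable fraction = 75.1% / 100 = 0.751
MV = 1.38 m^3 * 0.751 = 1.036 m^3

1.036


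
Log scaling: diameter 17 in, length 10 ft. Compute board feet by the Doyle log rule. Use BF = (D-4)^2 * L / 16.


Doyle: BF = (D - 4)^2 * L / 16
Adjusted diameter = 17 - 4 = 13 in
(D-4)^2 = 13^2 = 169
BF = 169 * 10 / 16 = 106 BF

106


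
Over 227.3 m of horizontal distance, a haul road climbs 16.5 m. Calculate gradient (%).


Formula: Gradient = rise / run * 100
Gradient = 16.5 / 227.3 * 100 = 7.3%

7.3


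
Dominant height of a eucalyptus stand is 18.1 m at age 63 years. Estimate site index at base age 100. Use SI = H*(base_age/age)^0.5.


Formula: SI = H_dom * (base_age / age)^0.5
Age ratio = 100 / 63 = 1.5873
sqrt(age_ratio) = 1.25988
SI = 18.1 * 1.25988 = 22.8 m

22.8


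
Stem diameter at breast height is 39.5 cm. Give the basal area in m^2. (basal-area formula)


Formula: BA = pi * (DBH/2)^2 / 10000  (cm^2 to m^2)
Radius = DBH/2 = 39.5/2 = 19.75 cm
BA = pi * 19.75^2 / 10000
   = 1225.4175 cm^2 / 10000
   = 0.1225 m^2

0.1225


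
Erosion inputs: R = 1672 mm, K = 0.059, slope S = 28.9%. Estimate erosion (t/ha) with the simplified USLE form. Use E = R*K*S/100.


Formula: E = R * K * S / 100  (simplified USLE)
R * K = 1672 * 0.059 = 98.648
E = 98.648 * 28.9 / 100 = 28.51 t/ha

28.51


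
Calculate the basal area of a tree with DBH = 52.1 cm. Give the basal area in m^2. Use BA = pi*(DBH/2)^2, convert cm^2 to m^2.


Formula: BA = pi * (DBH/2)^2 / 10000  (cm^2 to m^2)
Radius = DBH/2 = 52.1/2 = 26.05 cm
BA = pi * 26.05^2 / 10000
   = 2131.8926 cm^2 / 10000
   = 0.2132 m^2

0.2132


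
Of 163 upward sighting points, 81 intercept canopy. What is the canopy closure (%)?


Formula: Canopy closure = covered points / total points * 100
Closure = 81 / 163 * 100
Closure = 0.4969 * 100 = 49.7%

49.7


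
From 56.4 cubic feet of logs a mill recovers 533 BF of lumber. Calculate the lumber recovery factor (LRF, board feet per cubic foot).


Formula: LRF = Lumber Output (BF) / Log Input (ft^3)
LRF = 533 BF / 56.4 ft^3
LRF = 9.45 BF/ft^3

9.45


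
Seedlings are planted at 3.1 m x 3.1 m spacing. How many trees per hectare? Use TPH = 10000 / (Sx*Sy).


Formula: TPH = 10000 m^2/ha / (spacing_x * spacing_y)
Area per tree = 3.1 m * 3.1 m = 9.61 m^2
TPH = 10000 / 9.61 = 1041 trees/ha

1041


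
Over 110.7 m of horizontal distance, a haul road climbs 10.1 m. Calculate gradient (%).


Formula: Gradient = rise / run * 100
Gradient = 10.1 / 110.7 * 100 = 9.1%

9.1


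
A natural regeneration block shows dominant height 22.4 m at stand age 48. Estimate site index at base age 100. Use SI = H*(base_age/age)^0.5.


Formula: SI = H_dom * (base_age / age)^0.5
Age ratio = 100 / 48 = 2.08333
sqrt(age_ratio) = 1.44338
SI = 22.4 * 1.44338 = 32.3 m

32.3


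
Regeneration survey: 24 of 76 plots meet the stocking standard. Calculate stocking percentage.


Formula: Stocking % = stocked plots / total plots * 100
Stocking = 24 / 76 * 100
Stocking = 0.3158 * 100 = 31.6%

31.6


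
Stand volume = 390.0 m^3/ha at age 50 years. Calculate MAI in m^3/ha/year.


Formula: MAI = Total Volume / Stand Age
MAI = 390.0 m^3/ha / 50 years
MAI = 7.8 m^3/ha/year

7.8


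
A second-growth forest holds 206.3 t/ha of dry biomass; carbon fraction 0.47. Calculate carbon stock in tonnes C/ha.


Formula: Carbon Stock = Biomass * Carbon Fraction
C = 206.3 t/ha * 0.47
C = 97.0 t C/ha

97.0


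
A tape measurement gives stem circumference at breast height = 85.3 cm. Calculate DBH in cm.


Formula: DBH = C / pi
DBH = 85.3 / pi
pi = 3.14159...
DBH = 27.2 cm

27.2


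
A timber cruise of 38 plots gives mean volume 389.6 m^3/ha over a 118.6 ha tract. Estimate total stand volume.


Formula: Total Volume = Mean Volume per ha * Total Area
Total Volume = 389.6 m^3/ha * 118.6 ha
Total Volume = 46207 m^3

46207
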